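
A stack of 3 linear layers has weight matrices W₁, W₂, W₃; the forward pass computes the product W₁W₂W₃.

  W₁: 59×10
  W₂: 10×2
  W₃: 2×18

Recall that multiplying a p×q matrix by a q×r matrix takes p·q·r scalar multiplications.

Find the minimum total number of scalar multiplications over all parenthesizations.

3304

Order (W₁(W₂W₃)): (W₂W₃): 10×2 by 2×18 → 10×18, cost 10·2·18 = 360; (W₁(W₂W₃)): 59×10 by 10×18 → 59×18, cost 59·10·18 = 10620; cumulative 10980. Total 10980.
Order ((W₁W₂)W₃): (W₁W₂): 59×10 by 10×2 → 59×2, cost 59·10·2 = 1180; ((W₁W₂)W₃): 59×2 by 2×18 → 59×18, cost 59·2·18 = 2124; cumulative 3304. Total 3304.
Minimum: 3304.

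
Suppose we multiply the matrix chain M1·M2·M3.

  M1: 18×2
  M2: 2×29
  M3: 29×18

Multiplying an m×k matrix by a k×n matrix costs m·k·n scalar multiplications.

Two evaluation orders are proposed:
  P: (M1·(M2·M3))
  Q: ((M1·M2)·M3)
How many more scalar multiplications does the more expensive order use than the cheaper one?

Order P = (M1·(M2·M3)): (M2·M3): 2×29 by 29×18 → 2×18, cost 2·29·18 = 1044; (M1·(M2·M3)): 18×2 by 2×18 → 18×18, cost 18·2·18 = 648; cumulative 1692. Total 1692.
Order Q = ((M1·M2)·M3): (M1·M2): 18×2 by 2×29 → 18×29, cost 18·2·29 = 1044; ((M1·M2)·M3): 18×29 by 29×18 → 18×18, cost 18·29·18 = 9396; cumulative 10440. Total 10440.
Difference: |1692 − 10440| = 8748.

8748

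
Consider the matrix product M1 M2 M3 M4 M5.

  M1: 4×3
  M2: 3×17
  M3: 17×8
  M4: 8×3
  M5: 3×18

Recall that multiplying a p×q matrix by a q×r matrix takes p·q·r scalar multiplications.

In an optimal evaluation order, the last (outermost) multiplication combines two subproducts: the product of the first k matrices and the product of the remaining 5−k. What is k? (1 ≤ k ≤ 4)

4

Adjacent pairs: M1M2 = 4·3·17 = 204; M2M3 = 3·17·8 = 408; M3M4 = 17·8·3 = 408; M4M5 = 8·3·18 = 432.
Length 3: M1..M3: k=1: 0+408+4·3·8=504; k=2: 204+0+4·17·8=748 → min 504 | M2..M4: k=2: 0+408+3·17·3=561; k=3: 408+0+3·8·3=480 → min 480 | M3..M5: k=3: 0+432+17·8·18=2880; k=4: 408+0+17·3·18=1326 → min 1326.
Length 4: M1..M4: k=1: 0+480+4·3·3=516; k=2: 204+408+4·17·3=816; k=3: 504+0+4·8·3=600 → min 516 | M2..M5: k=2: 0+1326+3·17·18=2244; k=3: 408+432+3·8·18=1272; k=4: 480+0+3·3·18=642 → min 642.
Top-level splits: k=1: (M1..M1)·(M2..M5) → 0+642+4·3·18 = 858; k=2: (M1..M2)·(M3..M5) → 204+1326+4·17·18 = 2754; k=3: (M1..M3)·(M4..M5) → 504+432+4·8·18 = 1512; k=4: (M1..M4)·(M5..M5) → 516+0+4·3·18 = 732.
Best split is after M4, i.e. k = 4.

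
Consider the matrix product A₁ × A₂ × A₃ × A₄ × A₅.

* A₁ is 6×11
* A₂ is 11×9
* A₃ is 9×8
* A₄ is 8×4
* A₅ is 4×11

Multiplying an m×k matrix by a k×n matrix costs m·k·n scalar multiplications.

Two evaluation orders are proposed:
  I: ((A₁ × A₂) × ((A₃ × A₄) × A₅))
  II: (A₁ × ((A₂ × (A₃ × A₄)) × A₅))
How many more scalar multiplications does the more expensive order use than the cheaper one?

22

Order I = ((A₁ × A₂) × ((A₃ × A₄) × A₅)): (A₁ × A₂): 6×11 by 11×9 → 6×9, cost 6·11·9 = 594; (A₃ × A₄): 9×8 by 8×4 → 9×4, cost 9·8·4 = 288; ((A₃ × A₄) × A₅): 9×4 by 4×11 → 9×11, cost 9·4·11 = 396; cumulative 684; ((A₁ × A₂) × ((A₃ × A₄) × A₅)): 6×9 by 9×11 → 6×11, cost 6·9·11 = 594; cumulative 1872. Total 1872.
Order II = (A₁ × ((A₂ × (A₃ × A₄)) × A₅)): (A₃ × A₄): 9×8 by 8×4 → 9×4, cost 9·8·4 = 288; (A₂ × (A₃ × A₄)): 11×9 by 9×4 → 11×4, cost 11·9·4 = 396; cumulative 684; ((A₂ × (A₃ × A₄)) × A₅): 11×4 by 4×11 → 11×11, cost 11·4·11 = 484; cumulative 1168; (A₁ × ((A₂ × (A₃ × A₄)) × A₅)): 6×11 by 11×11 → 6×11, cost 6·11·11 = 726; cumulative 1894. Total 1894.
Difference: |1872 − 1894| = 22.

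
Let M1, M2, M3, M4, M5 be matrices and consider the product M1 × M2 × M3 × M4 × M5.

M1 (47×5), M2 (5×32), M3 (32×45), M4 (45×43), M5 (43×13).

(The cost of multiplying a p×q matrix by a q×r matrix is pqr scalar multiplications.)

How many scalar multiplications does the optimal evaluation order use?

22725

Adjacent pairs: M1M2 = 47·5·32 = 7520; M2M3 = 5·32·45 = 7200; M3M4 = 32·45·43 = 61920; M4M5 = 45·43·13 = 25155.
Length 3: M1..M3: k=1: 0+7200+47·5·45=17775; k=2: 7520+0+47·32·45=75200 → min 17775 | M2..M4: k=2: 0+61920+5·32·43=68800; k=3: 7200+0+5·45·43=16875 → min 16875 | M3..M5: k=3: 0+25155+32·45·13=43875; k=4: 61920+0+32·43·13=79808 → min 43875.
Length 4: M1..M4: k=1: 0+16875+47·5·43=26980; k=2: 7520+61920+47·32·43=134112; k=3: 17775+0+47·45·43=108720 → min 26980 | M2..M5: k=2: 0+43875+5·32·13=45955; k=3: 7200+25155+5·45·13=35280; k=4: 16875+0+5·43·13=19670 → min 19670.
Length 5: M1..M5: k=1: 0+19670+47·5·13=22725; k=2: 7520+43875+47·32·13=70947; k=3: 17775+25155+47·45·13=70425; k=4: 26980+0+47·43·13=53253 → min 22725.
Optimal order: (M1 × (((M2 × M3) × M4) × M5)) with cost 22725.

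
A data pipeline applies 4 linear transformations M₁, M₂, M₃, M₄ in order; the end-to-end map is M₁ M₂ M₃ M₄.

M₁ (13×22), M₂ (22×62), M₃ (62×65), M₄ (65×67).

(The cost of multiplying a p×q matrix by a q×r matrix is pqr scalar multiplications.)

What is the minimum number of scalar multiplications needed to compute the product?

126737

Adjacent pairs: M₁M₂ = 13·22·62 = 17732; M₂M₃ = 22·62·65 = 88660; M₃M₄ = 62·65·67 = 270010.
Length 3: M₁..M₃: k=1: 0+88660+13·22·65=107250; k=2: 17732+0+13·62·65=70122 → min 70122 | M₂..M₄: k=2: 0+270010+22·62·67=361398; k=3: 88660+0+22·65·67=184470 → min 184470.
Length 4: M₁..M₄: k=1: 0+184470+13·22·67=203632; k=2: 17732+270010+13·62·67=341744; k=3: 70122+0+13·65·67=126737 → min 126737.
Optimal order: (((M₁ M₂) M₃) M₄) with cost 126737.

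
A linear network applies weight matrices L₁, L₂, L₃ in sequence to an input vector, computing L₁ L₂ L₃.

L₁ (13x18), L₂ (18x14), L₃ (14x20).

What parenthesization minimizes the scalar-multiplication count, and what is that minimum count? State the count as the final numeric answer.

(L₁ (L₂ L₃)): cost 9720.
((L₁ L₂) L₃): cost 6916.
Optimal: ((L₁ L₂) L₃) with cost 6916.

6916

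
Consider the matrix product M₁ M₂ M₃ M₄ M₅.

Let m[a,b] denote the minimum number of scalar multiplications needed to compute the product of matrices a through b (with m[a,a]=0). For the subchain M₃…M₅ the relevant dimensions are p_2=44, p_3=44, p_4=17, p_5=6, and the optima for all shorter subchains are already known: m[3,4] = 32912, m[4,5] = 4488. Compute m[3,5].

m[3,5] = min over k∈[3,4] of m[3,k]+m[k+1,5]+p_{2}·p_k·p_{5}.
k=3: 0 + 4488 + 44·44·6 = 16104; k=4: 32912 + 0 + 44·17·6 = 37400.
Minimum: 16104 at k=3.

16104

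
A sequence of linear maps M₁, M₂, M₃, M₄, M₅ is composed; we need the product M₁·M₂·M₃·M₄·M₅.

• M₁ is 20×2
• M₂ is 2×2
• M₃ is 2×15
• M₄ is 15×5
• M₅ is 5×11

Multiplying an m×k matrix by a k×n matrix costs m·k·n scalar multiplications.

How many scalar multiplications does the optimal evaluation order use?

720

Adjacent pairs: M₁M₂ = 20·2·2 = 80; M₂M₃ = 2·2·15 = 60; M₃M₄ = 2·15·5 = 150; M₄M₅ = 15·5·11 = 825.
Length 3: M₁..M₃: k=1: 0+60+20·2·15=660; k=2: 80+0+20·2·15=680 → min 660 | M₂..M₄: k=2: 0+150+2·2·5=170; k=3: 60+0+2·15·5=210 → min 170 | M₃..M₅: k=3: 0+825+2·15·11=1155; k=4: 150+0+2·5·11=260 → min 260.
Length 4: M₁..M₄: k=1: 0+170+20·2·5=370; k=2: 80+150+20·2·5=430; k=3: 660+0+20·15·5=2160 → min 370 | M₂..M₅: k=2: 0+260+2·2·11=304; k=3: 60+825+2·15·11=1215; k=4: 170+0+2·5·11=280 → min 280.
Length 5: M₁..M₅: k=1: 0+280+20·2·11=720; k=2: 80+260+20·2·11=780; k=3: 660+825+20·15·11=4785; k=4: 370+0+20·5·11=1470 → min 720.
Optimal order: (M₁·((M₂·(M₃·M₄))·M₅)) with cost 720.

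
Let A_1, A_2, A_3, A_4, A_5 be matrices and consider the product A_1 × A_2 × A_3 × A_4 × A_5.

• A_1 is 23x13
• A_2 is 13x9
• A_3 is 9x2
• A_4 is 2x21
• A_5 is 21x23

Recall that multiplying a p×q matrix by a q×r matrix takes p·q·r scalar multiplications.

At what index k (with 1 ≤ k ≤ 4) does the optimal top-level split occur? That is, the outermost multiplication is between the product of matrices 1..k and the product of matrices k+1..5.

3

Adjacent pairs: A_1A_2 = 23·13·9 = 2691; A_2A_3 = 13·9·2 = 234; A_3A_4 = 9·2·21 = 378; A_4A_5 = 2·21·23 = 966.
Length 3: A_1..A_3: k=1: 0+234+23·13·2=832; k=2: 2691+0+23·9·2=3105 → min 832 | A_2..A_4: k=2: 0+378+13·9·21=2835; k=3: 234+0+13·2·21=780 → min 780 | A_3..A_5: k=3: 0+966+9·2·23=1380; k=4: 378+0+9·21·23=4725 → min 1380.
Length 4: A_1..A_4: k=1: 0+780+23·13·21=7059; k=2: 2691+378+23·9·21=7416; k=3: 832+0+23·2·21=1798 → min 1798 | A_2..A_5: k=2: 0+1380+13·9·23=4071; k=3: 234+966+13·2·23=1798; k=4: 780+0+13·21·23=7059 → min 1798.
Top-level splits: k=1: (A_1..A_1)·(A_2..A_5) → 0+1798+23·13·23 = 8675; k=2: (A_1..A_2)·(A_3..A_5) → 2691+1380+23·9·23 = 8832; k=3: (A_1..A_3)·(A_4..A_5) → 832+966+23·2·23 = 2856; k=4: (A_1..A_4)·(A_5..A_5) → 1798+0+23·21·23 = 12907.
Best split is after A_3, i.e. k = 3.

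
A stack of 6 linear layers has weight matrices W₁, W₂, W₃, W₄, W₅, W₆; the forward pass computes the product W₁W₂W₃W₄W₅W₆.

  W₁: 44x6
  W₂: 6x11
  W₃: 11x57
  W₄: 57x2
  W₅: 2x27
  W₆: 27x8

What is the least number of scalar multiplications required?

3050

Adjacent pairs: W₁W₂ = 44·6·11 = 2904; W₂W₃ = 6·11·57 = 3762; W₃W₄ = 11·57·2 = 1254; W₄W₅ = 57·2·27 = 3078; W₅W₆ = 2·27·8 = 432.
Length 3: W₁..W₃: k=1: 0+3762+44·6·57=18810; k=2: 2904+0+44·11·57=30492 → min 18810 | W₂..W₄: k=2: 0+1254+6·11·2=1386; k=3: 3762+0+6·57·2=4446 → min 1386 | W₃..W₅: k=3: 0+3078+11·57·27=20007; k=4: 1254+0+11·2·27=1848 → min 1848 | W₄..W₆: k=4: 0+432+57·2·8=1344; k=5: 3078+0+57·27·8=15390 → min 1344.
Length 4: W₁..W₄: k=1: 0+1386+44·6·2=1914; k=2: 2904+1254+44·11·2=5126; k=3: 18810+0+44·57·2=23826 → min 1914 | W₂..W₅: k=2: 0+1848+6·11·27=3630; k=3: 3762+3078+6·57·27=16074; k=4: 1386+0+6·2·27=1710 → min 1710 | W₃..W₆: k=3: 0+1344+11·57·8=6360; k=4: 1254+432+11·2·8=1862; k=5: 1848+0+11·27·8=4224 → min 1862.
Length 5: W₁..W₅: k=1: 0+1710+44·6·27=8838; k=2: 2904+1848+44·11·27=17820; k=3: 18810+3078+44·57·27=89604; k=4: 1914+0+44·2·27=4290 → min 4290 | W₂..W₆: k=2: 0+1862+6·11·8=2390; k=3: 3762+1344+6·57·8=7842; k=4: 1386+432+6·2·8=1914; k=5: 1710+0+6·27·8=3006 → min 1914.
Length 6: W₁..W₆: k=1: 0+1914+44·6·8=4026; k=2: 2904+1862+44·11·8=8638; k=3: 18810+1344+44·57·8=40218; k=4: 1914+432+44·2·8=3050; k=5: 4290+0+44·27·8=13794 → min 3050.
Optimal order: ((W₁(W₂(W₃W₄)))(W₅W₆)) with cost 3050.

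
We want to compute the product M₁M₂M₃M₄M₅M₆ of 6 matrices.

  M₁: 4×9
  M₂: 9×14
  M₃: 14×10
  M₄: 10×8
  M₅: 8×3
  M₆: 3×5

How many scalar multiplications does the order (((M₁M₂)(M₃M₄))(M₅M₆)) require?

(M₁M₂): 4×9 by 9×14 → 4×14, cost 4·9·14 = 504
(M₃M₄): 14×10 by 10×8 → 14×8, cost 14·10·8 = 1120
((M₁M₂)(M₃M₄)): 4×14 by 14×8 → 4×8, cost 4·14·8 = 448; cumulative 2072
(M₅M₆): 8×3 by 3×5 → 8×5, cost 8·3·5 = 120
(((M₁M₂)(M₃M₄))(M₅M₆)): 4×8 by 8×5 → 4×5, cost 4·8·5 = 160; cumulative 2352
Total: 2352 scalar multiplications.

2352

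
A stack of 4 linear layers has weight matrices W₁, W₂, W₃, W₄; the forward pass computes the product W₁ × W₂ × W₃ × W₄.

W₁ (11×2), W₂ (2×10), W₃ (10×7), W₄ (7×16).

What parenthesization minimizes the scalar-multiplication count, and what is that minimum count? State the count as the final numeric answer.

Adjacent pairs: W₁W₂ = 11·2·10 = 220; W₂W₃ = 2·10·7 = 140; W₃W₄ = 10·7·16 = 1120.
Length 3: W₁..W₃: k=1: 0+140+11·2·7=294; k=2: 220+0+11·10·7=990 → min 294 | W₂..W₄: k=2: 0+1120+2·10·16=1440; k=3: 140+0+2·7·16=364 → min 364.
Length 4: W₁..W₄: k=1: 0+364+11·2·16=716; k=2: 220+1120+11·10·16=3100; k=3: 294+0+11·7·16=1526 → min 716.
Optimal parenthesization: (W₁ × ((W₂ × W₃) × W₄)) with cost 716.

716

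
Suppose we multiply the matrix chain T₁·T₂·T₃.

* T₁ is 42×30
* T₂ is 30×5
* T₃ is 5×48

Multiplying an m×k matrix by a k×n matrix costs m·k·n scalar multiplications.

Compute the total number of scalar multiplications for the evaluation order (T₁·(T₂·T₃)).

(T₂·T₃): 30×5 by 5×48 → 30×48, cost 30·5·48 = 7200
(T₁·(T₂·T₃)): 42×30 by 30×48 → 42×48, cost 42·30·48 = 60480; cumulative 67680
Total: 67680 scalar multiplications.

67680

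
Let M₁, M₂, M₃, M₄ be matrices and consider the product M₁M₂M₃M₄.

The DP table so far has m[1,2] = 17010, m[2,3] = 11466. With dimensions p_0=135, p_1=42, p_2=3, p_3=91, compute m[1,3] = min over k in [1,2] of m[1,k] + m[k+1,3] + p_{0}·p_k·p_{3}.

53865

m[1,3] = min over k∈[1,2] of m[1,k]+m[k+1,3]+p_{0}·p_k·p_{3}.
k=1: 0 + 11466 + 135·42·91 = 527436; k=2: 17010 + 0 + 135·3·91 = 53865.
Minimum: 53865 at k=2.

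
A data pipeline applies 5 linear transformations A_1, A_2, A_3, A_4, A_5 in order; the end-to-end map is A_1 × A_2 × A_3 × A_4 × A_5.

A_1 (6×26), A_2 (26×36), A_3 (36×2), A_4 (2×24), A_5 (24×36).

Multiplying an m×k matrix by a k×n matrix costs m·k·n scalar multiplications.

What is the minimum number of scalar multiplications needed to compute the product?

Adjacent pairs: A_1A_2 = 6·26·36 = 5616; A_2A_3 = 26·36·2 = 1872; A_3A_4 = 36·2·24 = 1728; A_4A_5 = 2·24·36 = 1728.
Length 3: A_1..A_3: k=1: 0+1872+6·26·2=2184; k=2: 5616+0+6·36·2=6048 → min 2184 | A_2..A_4: k=2: 0+1728+26·36·24=24192; k=3: 1872+0+26·2·24=3120 → min 3120 | A_3..A_5: k=3: 0+1728+36·2·36=4320; k=4: 1728+0+36·24·36=32832 → min 4320.
Length 4: A_1..A_4: k=1: 0+3120+6·26·24=6864; k=2: 5616+1728+6·36·24=12528; k=3: 2184+0+6·2·24=2472 → min 2472 | A_2..A_5: k=2: 0+4320+26·36·36=38016; k=3: 1872+1728+26·2·36=5472; k=4: 3120+0+26·24·36=25584 → min 5472.
Length 5: A_1..A_5: k=1: 0+5472+6·26·36=11088; k=2: 5616+4320+6·36·36=17712; k=3: 2184+1728+6·2·36=4344; k=4: 2472+0+6·24·36=7656 → min 4344.
Optimal order: ((A_1 × (A_2 × A_3)) × (A_4 × A_5)) with cost 4344.

4344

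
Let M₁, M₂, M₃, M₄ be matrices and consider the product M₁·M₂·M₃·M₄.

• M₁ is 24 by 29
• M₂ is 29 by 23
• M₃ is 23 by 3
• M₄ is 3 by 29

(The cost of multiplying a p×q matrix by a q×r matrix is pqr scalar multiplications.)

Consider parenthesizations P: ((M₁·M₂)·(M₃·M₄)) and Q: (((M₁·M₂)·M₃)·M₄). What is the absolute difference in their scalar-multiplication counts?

14265

Order P = ((M₁·M₂)·(M₃·M₄)): (M₁·M₂): 24×29 by 29×23 → 24×23, cost 24·29·23 = 16008; (M₃·M₄): 23×3 by 3×29 → 23×29, cost 23·3·29 = 2001; ((M₁·M₂)·(M₃·M₄)): 24×23 by 23×29 → 24×29, cost 24·23·29 = 16008; cumulative 34017. Total 34017.
Order Q = (((M₁·M₂)·M₃)·M₄): (M₁·M₂): 24×29 by 29×23 → 24×23, cost 24·29·23 = 16008; ((M₁·M₂)·M₃): 24×23 by 23×3 → 24×3, cost 24·23·3 = 1656; cumulative 17664; (((M₁·M₂)·M₃)·M₄): 24×3 by 3×29 → 24×29, cost 24·3·29 = 2088; cumulative 19752. Total 19752.
Difference: |34017 − 19752| = 14265.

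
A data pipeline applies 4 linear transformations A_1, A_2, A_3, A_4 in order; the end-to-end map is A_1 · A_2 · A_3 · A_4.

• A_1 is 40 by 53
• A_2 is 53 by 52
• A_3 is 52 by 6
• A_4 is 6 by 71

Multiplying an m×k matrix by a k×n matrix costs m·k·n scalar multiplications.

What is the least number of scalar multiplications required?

46296

Adjacent pairs: A_1A_2 = 40·53·52 = 110240; A_2A_3 = 53·52·6 = 16536; A_3A_4 = 52·6·71 = 22152.
Length 3: A_1..A_3: k=1: 0+16536+40·53·6=29256; k=2: 110240+0+40·52·6=122720 → min 29256 | A_2..A_4: k=2: 0+22152+53·52·71=217828; k=3: 16536+0+53·6·71=39114 → min 39114.
Length 4: A_1..A_4: k=1: 0+39114+40·53·71=189634; k=2: 110240+22152+40·52·71=280072; k=3: 29256+0+40·6·71=46296 → min 46296.
Optimal order: ((A_1 · (A_2 · A_3)) · A_4) with cost 46296.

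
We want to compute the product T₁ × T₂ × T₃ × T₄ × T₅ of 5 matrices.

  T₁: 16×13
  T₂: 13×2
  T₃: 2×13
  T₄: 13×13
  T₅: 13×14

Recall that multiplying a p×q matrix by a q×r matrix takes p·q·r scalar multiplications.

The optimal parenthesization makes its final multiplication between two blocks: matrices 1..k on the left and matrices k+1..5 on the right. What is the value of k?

2

Adjacent pairs: T₁T₂ = 16·13·2 = 416; T₂T₃ = 13·2·13 = 338; T₃T₄ = 2·13·13 = 338; T₄T₅ = 13·13·14 = 2366.
Length 3: T₁..T₃: k=1: 0+338+16·13·13=3042; k=2: 416+0+16·2·13=832 → min 832 | T₂..T₄: k=2: 0+338+13·2·13=676; k=3: 338+0+13·13·13=2535 → min 676 | T₃..T₅: k=3: 0+2366+2·13·14=2730; k=4: 338+0+2·13·14=702 → min 702.
Length 4: T₁..T₄: k=1: 0+676+16·13·13=3380; k=2: 416+338+16·2·13=1170; k=3: 832+0+16·13·13=3536 → min 1170 | T₂..T₅: k=2: 0+702+13·2·14=1066; k=3: 338+2366+13·13·14=5070; k=4: 676+0+13·13·14=3042 → min 1066.
Top-level splits: k=1: (T₁..T₁)·(T₂..T₅) → 0+1066+16·13·14 = 3978; k=2: (T₁..T₂)·(T₃..T₅) → 416+702+16·2·14 = 1566; k=3: (T₁..T₃)·(T₄..T₅) → 832+2366+16·13·14 = 6110; k=4: (T₁..T₄)·(T₅..T₅) → 1170+0+16·13·14 = 4082.
Best split is after T₂, i.e. k = 2.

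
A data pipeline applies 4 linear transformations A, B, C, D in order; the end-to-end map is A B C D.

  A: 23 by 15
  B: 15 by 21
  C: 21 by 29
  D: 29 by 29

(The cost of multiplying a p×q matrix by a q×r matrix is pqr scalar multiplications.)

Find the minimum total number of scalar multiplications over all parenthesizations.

31755

Adjacent pairs: AB = 23·15·21 = 7245; BC = 15·21·29 = 9135; CD = 21·29·29 = 17661.
Length 3: A..C: k=1: 0+9135+23·15·29=19140; k=2: 7245+0+23·21·29=21252 → min 19140 | B..D: k=2: 0+17661+15·21·29=26796; k=3: 9135+0+15·29·29=21750 → min 21750.
Length 4: A..D: k=1: 0+21750+23·15·29=31755; k=2: 7245+17661+23·21·29=38913; k=3: 19140+0+23·29·29=38483 → min 31755.
Optimal order: (A ((B C) D)) with cost 31755.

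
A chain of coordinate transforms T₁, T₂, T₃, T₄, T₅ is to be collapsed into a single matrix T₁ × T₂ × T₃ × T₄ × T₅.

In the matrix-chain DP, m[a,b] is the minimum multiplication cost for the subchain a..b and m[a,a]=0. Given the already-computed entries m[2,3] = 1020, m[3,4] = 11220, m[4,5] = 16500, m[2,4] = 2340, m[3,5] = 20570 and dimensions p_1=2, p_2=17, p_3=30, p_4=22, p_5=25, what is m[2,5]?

3440

m[2,5] = min over k∈[2,4] of m[2,k]+m[k+1,5]+p_{1}·p_k·p_{5}.
k=2: 0 + 20570 + 2·17·25 = 21420; k=3: 1020 + 16500 + 2·30·25 = 19020; k=4: 2340 + 0 + 2·22·25 = 3440.
Minimum: 3440 at k=4.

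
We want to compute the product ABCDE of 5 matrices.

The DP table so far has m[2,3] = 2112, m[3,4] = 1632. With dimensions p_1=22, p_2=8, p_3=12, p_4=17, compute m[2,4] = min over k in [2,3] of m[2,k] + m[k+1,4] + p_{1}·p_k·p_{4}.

m[2,4] = min over k∈[2,3] of m[2,k]+m[k+1,4]+p_{1}·p_k·p_{4}.
k=2: 0 + 1632 + 22·8·17 = 4624; k=3: 2112 + 0 + 22·12·17 = 6600.
Minimum: 4624 at k=2.

4624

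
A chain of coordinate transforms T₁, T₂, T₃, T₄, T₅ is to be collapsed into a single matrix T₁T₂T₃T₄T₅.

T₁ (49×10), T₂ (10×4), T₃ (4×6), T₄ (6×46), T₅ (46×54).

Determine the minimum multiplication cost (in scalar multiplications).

23584

Adjacent pairs: T₁T₂ = 49·10·4 = 1960; T₂T₃ = 10·4·6 = 240; T₃T₄ = 4·6·46 = 1104; T₄T₅ = 6·46·54 = 14904.
Length 3: T₁..T₃: k=1: 0+240+49·10·6=3180; k=2: 1960+0+49·4·6=3136 → min 3136 | T₂..T₄: k=2: 0+1104+10·4·46=2944; k=3: 240+0+10·6·46=3000 → min 2944 | T₃..T₅: k=3: 0+14904+4·6·54=16200; k=4: 1104+0+4·46·54=11040 → min 11040.
Length 4: T₁..T₄: k=1: 0+2944+49·10·46=25484; k=2: 1960+1104+49·4·46=12080; k=3: 3136+0+49·6·46=16660 → min 12080 | T₂..T₅: k=2: 0+11040+10·4·54=13200; k=3: 240+14904+10·6·54=18384; k=4: 2944+0+10·46·54=27784 → min 13200.
Length 5: T₁..T₅: k=1: 0+13200+49·10·54=39660; k=2: 1960+11040+49·4·54=23584; k=3: 3136+14904+49·6·54=33916; k=4: 12080+0+49·46·54=133796 → min 23584.
Optimal order: ((T₁T₂)((T₃T₄)T₅)) with cost 23584.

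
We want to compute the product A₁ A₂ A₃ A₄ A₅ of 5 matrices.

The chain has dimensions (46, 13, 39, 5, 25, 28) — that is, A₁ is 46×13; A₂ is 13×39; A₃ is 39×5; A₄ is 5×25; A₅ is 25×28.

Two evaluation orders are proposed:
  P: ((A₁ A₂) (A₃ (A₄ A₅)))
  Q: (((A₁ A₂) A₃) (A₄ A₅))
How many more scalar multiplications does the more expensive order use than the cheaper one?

40282

Order P = ((A₁ A₂) (A₃ (A₄ A₅))): (A₁ A₂): 46×13 by 13×39 → 46×39, cost 46·13·39 = 23322; (A₄ A₅): 5×25 by 25×28 → 5×28, cost 5·25·28 = 3500; (A₃ (A₄ A₅)): 39×5 by 5×28 → 39×28, cost 39·5·28 = 5460; cumulative 8960; ((A₁ A₂) (A₃ (A₄ A₅))): 46×39 by 39×28 → 46×28, cost 46·39·28 = 50232; cumulative 82514. Total 82514.
Order Q = (((A₁ A₂) A₃) (A₄ A₅)): (A₁ A₂): 46×13 by 13×39 → 46×39, cost 46·13·39 = 23322; ((A₁ A₂) A₃): 46×39 by 39×5 → 46×5, cost 46·39·5 = 8970; cumulative 32292; (A₄ A₅): 5×25 by 25×28 → 5×28, cost 5·25·28 = 3500; (((A₁ A₂) A₃) (A₄ A₅)): 46×5 by 5×28 → 46×28, cost 46·5·28 = 6440; cumulative 42232. Total 42232.
Difference: |82514 − 42232| = 40282.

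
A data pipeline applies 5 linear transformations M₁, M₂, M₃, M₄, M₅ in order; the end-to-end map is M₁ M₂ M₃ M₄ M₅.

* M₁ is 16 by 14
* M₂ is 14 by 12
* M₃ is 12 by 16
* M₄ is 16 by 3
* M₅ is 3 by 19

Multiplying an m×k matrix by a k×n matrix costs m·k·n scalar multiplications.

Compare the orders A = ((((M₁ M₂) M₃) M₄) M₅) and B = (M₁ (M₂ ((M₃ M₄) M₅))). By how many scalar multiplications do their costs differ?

1268

Order A = ((((M₁ M₂) M₃) M₄) M₅): (M₁ M₂): 16×14 by 14×12 → 16×12, cost 16·14·12 = 2688; ((M₁ M₂) M₃): 16×12 by 12×16 → 16×16, cost 16·12·16 = 3072; cumulative 5760; (((M₁ M₂) M₃) M₄): 16×16 by 16×3 → 16×3, cost 16·16·3 = 768; cumulative 6528; ((((M₁ M₂) M₃) M₄) M₅): 16×3 by 3×19 → 16×19, cost 16·3·19 = 912; cumulative 7440. Total 7440.
Order B = (M₁ (M₂ ((M₃ M₄) M₅))): (M₃ M₄): 12×16 by 16×3 → 12×3, cost 12·16·3 = 576; ((M₃ M₄) M₅): 12×3 by 3×19 → 12×19, cost 12·3·19 = 684; cumulative 1260; (M₂ ((M₃ M₄) M₅)): 14×12 by 12×19 → 14×19, cost 14·12·19 = 3192; cumulative 4452; (M₁ (M₂ ((M₃ M₄) M₅))): 16×14 by 14×19 → 16×19, cost 16·14·19 = 4256; cumulative 8708. Total 8708.
Difference: |7440 − 8708| = 1268.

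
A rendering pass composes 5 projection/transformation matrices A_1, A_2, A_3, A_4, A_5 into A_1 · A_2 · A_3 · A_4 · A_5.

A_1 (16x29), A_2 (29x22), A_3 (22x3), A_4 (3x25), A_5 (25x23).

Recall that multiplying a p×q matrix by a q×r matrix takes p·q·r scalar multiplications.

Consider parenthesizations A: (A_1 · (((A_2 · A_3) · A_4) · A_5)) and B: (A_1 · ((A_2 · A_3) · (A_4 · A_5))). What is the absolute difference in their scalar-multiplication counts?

Order A = (A_1 · (((A_2 · A_3) · A_4) · A_5)): (A_2 · A_3): 29×22 by 22×3 → 29×3, cost 29·22·3 = 1914; ((A_2 · A_3) · A_4): 29×3 by 3×25 → 29×25, cost 29·3·25 = 2175; cumulative 4089; (((A_2 · A_3) · A_4) · A_5): 29×25 by 25×23 → 29×23, cost 29·25·23 = 16675; cumulative 20764; (A_1 · (((A_2 · A_3) · A_4) · A_5)): 16×29 by 29×23 → 16×23, cost 16·29·23 = 10672; cumulative 31436. Total 31436.
Order B = (A_1 · ((A_2 · A_3) · (A_4 · A_5))): (A_2 · A_3): 29×22 by 22×3 → 29×3, cost 29·22·3 = 1914; (A_4 · A_5): 3×25 by 25×23 → 3×23, cost 3·25·23 = 1725; ((A_2 · A_3) · (A_4 · A_5)): 29×3 by 3×23 → 29×23, cost 29·3·23 = 2001; cumulative 5640; (A_1 · ((A_2 · A_3) · (A_4 · A_5))): 16×29 by 29×23 → 16×23, cost 16·29·23 = 10672; cumulative 16312. Total 16312.
Difference: |31436 − 16312| = 15124.

15124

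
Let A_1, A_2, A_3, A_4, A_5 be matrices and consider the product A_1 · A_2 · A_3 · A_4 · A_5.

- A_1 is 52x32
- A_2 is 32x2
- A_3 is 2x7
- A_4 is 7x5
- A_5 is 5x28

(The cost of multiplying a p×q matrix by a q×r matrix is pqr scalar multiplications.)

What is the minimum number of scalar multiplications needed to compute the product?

6590

Adjacent pairs: A_1A_2 = 52·32·2 = 3328; A_2A_3 = 32·2·7 = 448; A_3A_4 = 2·7·5 = 70; A_4A_5 = 7·5·28 = 980.
Length 3: A_1..A_3: k=1: 0+448+52·32·7=12096; k=2: 3328+0+52·2·7=4056 → min 4056 | A_2..A_4: k=2: 0+70+32·2·5=390; k=3: 448+0+32·7·5=1568 → min 390 | A_3..A_5: k=3: 0+980+2·7·28=1372; k=4: 70+0+2·5·28=350 → min 350.
Length 4: A_1..A_4: k=1: 0+390+52·32·5=8710; k=2: 3328+70+52·2·5=3918; k=3: 4056+0+52·7·5=5876 → min 3918 | A_2..A_5: k=2: 0+350+32·2·28=2142; k=3: 448+980+32·7·28=7700; k=4: 390+0+32·5·28=4870 → min 2142.
Length 5: A_1..A_5: k=1: 0+2142+52·32·28=48734; k=2: 3328+350+52·2·28=6590; k=3: 4056+980+52·7·28=15228; k=4: 3918+0+52·5·28=11198 → min 6590.
Optimal order: ((A_1 · A_2) · ((A_3 · A_4) · A_5)) with cost 6590.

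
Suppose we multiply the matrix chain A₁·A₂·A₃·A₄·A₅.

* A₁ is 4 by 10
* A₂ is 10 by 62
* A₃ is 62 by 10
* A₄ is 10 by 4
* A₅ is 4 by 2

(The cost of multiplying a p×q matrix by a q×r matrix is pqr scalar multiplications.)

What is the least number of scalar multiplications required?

2640

Adjacent pairs: A₁A₂ = 4·10·62 = 2480; A₂A₃ = 10·62·10 = 6200; A₃A₄ = 62·10·4 = 2480; A₄A₅ = 10·4·2 = 80.
Length 3: A₁..A₃: k=1: 0+6200+4·10·10=6600; k=2: 2480+0+4·62·10=4960 → min 4960 | A₂..A₄: k=2: 0+2480+10·62·4=4960; k=3: 6200+0+10·10·4=6600 → min 4960 | A₃..A₅: k=3: 0+80+62·10·2=1320; k=4: 2480+0+62·4·2=2976 → min 1320.
Length 4: A₁..A₄: k=1: 0+4960+4·10·4=5120; k=2: 2480+2480+4·62·4=5952; k=3: 4960+0+4·10·4=5120 → min 5120 | A₂..A₅: k=2: 0+1320+10·62·2=2560; k=3: 6200+80+10·10·2=6480; k=4: 4960+0+10·4·2=5040 → min 2560.
Length 5: A₁..A₅: k=1: 0+2560+4·10·2=2640; k=2: 2480+1320+4·62·2=4296; k=3: 4960+80+4·10·2=5120; k=4: 5120+0+4·4·2=5152 → min 2640.
Optimal order: (A₁·(A₂·(A₃·(A₄·A₅)))) with cost 2640.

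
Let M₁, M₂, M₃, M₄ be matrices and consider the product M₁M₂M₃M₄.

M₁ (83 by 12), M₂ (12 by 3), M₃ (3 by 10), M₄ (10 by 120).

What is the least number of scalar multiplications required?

Adjacent pairs: M₁M₂ = 83·12·3 = 2988; M₂M₃ = 12·3·10 = 360; M₃M₄ = 3·10·120 = 3600.
Length 3: M₁..M₃: k=1: 0+360+83·12·10=10320; k=2: 2988+0+83·3·10=5478 → min 5478 | M₂..M₄: k=2: 0+3600+12·3·120=7920; k=3: 360+0+12·10·120=14760 → min 7920.
Length 4: M₁..M₄: k=1: 0+7920+83·12·120=127440; k=2: 2988+3600+83·3·120=36468; k=3: 5478+0+83·10·120=105078 → min 36468.
Optimal order: ((M₁M₂)(M₃M₄)) with cost 36468.

36468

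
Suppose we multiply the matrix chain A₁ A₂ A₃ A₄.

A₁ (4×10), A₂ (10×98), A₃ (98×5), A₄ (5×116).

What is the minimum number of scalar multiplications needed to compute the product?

7420

Adjacent pairs: A₁A₂ = 4·10·98 = 3920; A₂A₃ = 10·98·5 = 4900; A₃A₄ = 98·5·116 = 56840.
Length 3: A₁..A₃: k=1: 0+4900+4·10·5=5100; k=2: 3920+0+4·98·5=5880 → min 5100 | A₂..A₄: k=2: 0+56840+10·98·116=170520; k=3: 4900+0+10·5·116=10700 → min 10700.
Length 4: A₁..A₄: k=1: 0+10700+4·10·116=15340; k=2: 3920+56840+4·98·116=106232; k=3: 5100+0+4·5·116=7420 → min 7420.
Optimal order: ((A₁ (A₂ A₃)) A₄) with cost 7420.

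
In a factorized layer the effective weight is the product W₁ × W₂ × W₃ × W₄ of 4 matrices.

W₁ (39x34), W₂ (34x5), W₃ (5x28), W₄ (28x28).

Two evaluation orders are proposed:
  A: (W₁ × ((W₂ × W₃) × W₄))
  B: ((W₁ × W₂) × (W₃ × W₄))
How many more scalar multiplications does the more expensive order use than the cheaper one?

52534

Order A = (W₁ × ((W₂ × W₃) × W₄)): (W₂ × W₃): 34×5 by 5×28 → 34×28, cost 34·5·28 = 4760; ((W₂ × W₃) × W₄): 34×28 by 28×28 → 34×28, cost 34·28·28 = 26656; cumulative 31416; (W₁ × ((W₂ × W₃) × W₄)): 39×34 by 34×28 → 39×28, cost 39·34·28 = 37128; cumulative 68544. Total 68544.
Order B = ((W₁ × W₂) × (W₃ × W₄)): (W₁ × W₂): 39×34 by 34×5 → 39×5, cost 39·34·5 = 6630; (W₃ × W₄): 5×28 by 28×28 → 5×28, cost 5·28·28 = 3920; ((W₁ × W₂) × (W₃ × W₄)): 39×5 by 5×28 → 39×28, cost 39·5·28 = 5460; cumulative 16010. Total 16010.
Difference: |68544 − 16010| = 52534.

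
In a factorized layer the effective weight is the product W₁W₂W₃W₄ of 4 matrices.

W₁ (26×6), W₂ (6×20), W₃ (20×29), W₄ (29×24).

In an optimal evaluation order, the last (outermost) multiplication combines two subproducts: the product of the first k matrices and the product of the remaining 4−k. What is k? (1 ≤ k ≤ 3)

Adjacent pairs: W₁W₂ = 26·6·20 = 3120; W₂W₃ = 6·20·29 = 3480; W₃W₄ = 20·29·24 = 13920.
Length 3: W₁..W₃: k=1: 0+3480+26·6·29=8004; k=2: 3120+0+26·20·29=18200 → min 8004 | W₂..W₄: k=2: 0+13920+6·20·24=16800; k=3: 3480+0+6·29·24=7656 → min 7656.
Top-level splits: k=1: (W₁..W₁)·(W₂..W₄) → 0+7656+26·6·24 = 11400; k=2: (W₁..W₂)·(W₃..W₄) → 3120+13920+26·20·24 = 29520; k=3: (W₁..W₃)·(W₄..W₄) → 8004+0+26·29·24 = 26100.
Best split is after W₁, i.e. k = 1.

1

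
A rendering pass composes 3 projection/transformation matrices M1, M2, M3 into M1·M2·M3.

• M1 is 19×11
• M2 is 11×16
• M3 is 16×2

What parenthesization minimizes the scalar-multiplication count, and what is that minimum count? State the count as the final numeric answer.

(M1·(M2·M3)): cost 770.
((M1·M2)·M3): cost 3952.
Optimal: (M1·(M2·M3)) with cost 770.

770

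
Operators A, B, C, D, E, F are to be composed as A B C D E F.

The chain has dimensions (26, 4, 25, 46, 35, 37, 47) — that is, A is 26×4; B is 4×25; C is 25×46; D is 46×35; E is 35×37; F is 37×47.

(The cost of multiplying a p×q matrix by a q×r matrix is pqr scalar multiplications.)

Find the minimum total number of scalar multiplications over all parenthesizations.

Adjacent pairs: AB = 26·4·25 = 2600; BC = 4·25·46 = 4600; CD = 25·46·35 = 40250; DE = 46·35·37 = 59570; EF = 35·37·47 = 60865.
Length 3: A..C: k=1: 0+4600+26·4·46=9384; k=2: 2600+0+26·25·46=32500 → min 9384 | B..D: k=2: 0+40250+4·25·35=43750; k=3: 4600+0+4·46·35=11040 → min 11040 | C..E: k=3: 0+59570+25·46·37=102120; k=4: 40250+0+25·35·37=72625 → min 72625 | D..F: k=4: 0+60865+46·35·47=136535; k=5: 59570+0+46·37·47=139564 → min 136535.
Length 4: A..D: k=1: 0+11040+26·4·35=14680; k=2: 2600+40250+26·25·35=65600; k=3: 9384+0+26·46·35=51244 → min 14680 | B..E: k=2: 0+72625+4·25·37=76325; k=3: 4600+59570+4·46·37=70978; k=4: 11040+0+4·35·37=16220 → min 16220 | C..F: k=3: 0+136535+25·46·47=190585; k=4: 40250+60865+25·35·47=142240; k=5: 72625+0+25·37·47=116100 → min 116100.
Length 5: A..E: k=1: 0+16220+26·4·37=20068; k=2: 2600+72625+26·25·37=99275; k=3: 9384+59570+26·46·37=113206; k=4: 14680+0+26·35·37=48350 → min 20068 | B..F: k=2: 0+116100+4·25·47=120800; k=3: 4600+136535+4·46·47=149783; k=4: 11040+60865+4·35·47=78485; k=5: 16220+0+4·37·47=23176 → min 23176.
Length 6: A..F: k=1: 0+23176+26·4·47=28064; k=2: 2600+116100+26·25·47=149250; k=3: 9384+136535+26·46·47=202131; k=4: 14680+60865+26·35·47=118315; k=5: 20068+0+26·37·47=65282 → min 28064.
Optimal order: (A ((((B C) D) E) F)) with cost 28064.

28064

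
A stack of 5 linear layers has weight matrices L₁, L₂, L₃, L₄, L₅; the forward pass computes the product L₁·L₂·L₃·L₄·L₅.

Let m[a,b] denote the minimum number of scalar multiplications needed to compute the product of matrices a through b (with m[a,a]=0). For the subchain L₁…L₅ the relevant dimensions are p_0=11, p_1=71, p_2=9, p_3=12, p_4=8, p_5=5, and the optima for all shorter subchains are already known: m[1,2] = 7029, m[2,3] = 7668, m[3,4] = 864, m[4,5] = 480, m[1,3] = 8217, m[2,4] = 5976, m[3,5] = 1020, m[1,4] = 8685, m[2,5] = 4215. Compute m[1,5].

m[1,5] = min over k∈[1,4] of m[1,k]+m[k+1,5]+p_{0}·p_k·p_{5}.
k=1: 0 + 4215 + 11·71·5 = 8120; k=2: 7029 + 1020 + 11·9·5 = 8544; k=3: 8217 + 480 + 11·12·5 = 9357; k=4: 8685 + 0 + 11·8·5 = 9125.
Minimum: 8120 at k=1.

8120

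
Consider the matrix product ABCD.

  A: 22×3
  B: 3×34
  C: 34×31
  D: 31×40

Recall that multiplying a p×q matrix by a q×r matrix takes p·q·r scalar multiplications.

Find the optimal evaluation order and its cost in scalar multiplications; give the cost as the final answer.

Adjacent pairs: AB = 22·3·34 = 2244; BC = 3·34·31 = 3162; CD = 34·31·40 = 42160.
Length 3: A..C: k=1: 0+3162+22·3·31=5208; k=2: 2244+0+22·34·31=25432 → min 5208 | B..D: k=2: 0+42160+3·34·40=46240; k=3: 3162+0+3·31·40=6882 → min 6882.
Length 4: A..D: k=1: 0+6882+22·3·40=9522; k=2: 2244+42160+22·34·40=74324; k=3: 5208+0+22·31·40=32488 → min 9522.
Optimal parenthesization: (A((BC)D)) with cost 9522.

9522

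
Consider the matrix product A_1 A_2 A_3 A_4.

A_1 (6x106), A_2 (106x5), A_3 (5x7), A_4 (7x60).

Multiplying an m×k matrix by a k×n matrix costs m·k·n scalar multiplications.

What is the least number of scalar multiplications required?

Adjacent pairs: A_1A_2 = 6·106·5 = 3180; A_2A_3 = 106·5·7 = 3710; A_3A_4 = 5·7·60 = 2100.
Length 3: A_1..A_3: k=1: 0+3710+6·106·7=8162; k=2: 3180+0+6·5·7=3390 → min 3390 | A_2..A_4: k=2: 0+2100+106·5·60=33900; k=3: 3710+0+106·7·60=48230 → min 33900.
Length 4: A_1..A_4: k=1: 0+33900+6·106·60=72060; k=2: 3180+2100+6·5·60=7080; k=3: 3390+0+6·7·60=5910 → min 5910.
Optimal order: (((A_1 A_2) A_3) A_4) with cost 5910.

5910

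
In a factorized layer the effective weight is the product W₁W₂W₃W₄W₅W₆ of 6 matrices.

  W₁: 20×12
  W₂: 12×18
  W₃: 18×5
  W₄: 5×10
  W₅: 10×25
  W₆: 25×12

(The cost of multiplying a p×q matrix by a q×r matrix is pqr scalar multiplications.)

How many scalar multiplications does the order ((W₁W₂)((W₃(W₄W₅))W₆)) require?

17540

(W₁W₂): 20×12 by 12×18 → 20×18, cost 20·12·18 = 4320
(W₄W₅): 5×10 by 10×25 → 5×25, cost 5·10·25 = 1250
(W₃(W₄W₅)): 18×5 by 5×25 → 18×25, cost 18·5·25 = 2250; cumulative 3500
((W₃(W₄W₅))W₆): 18×25 by 25×12 → 18×12, cost 18·25·12 = 5400; cumulative 8900
((W₁W₂)((W₃(W₄W₅))W₆)): 20×18 by 18×12 → 20×12, cost 20·18·12 = 4320; cumulative 17540
Total: 17540 scalar multiplications.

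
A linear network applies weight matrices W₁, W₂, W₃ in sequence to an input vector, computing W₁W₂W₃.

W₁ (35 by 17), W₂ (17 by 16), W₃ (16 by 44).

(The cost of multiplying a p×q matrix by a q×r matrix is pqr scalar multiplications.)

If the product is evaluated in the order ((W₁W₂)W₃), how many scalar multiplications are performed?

(W₁W₂): 35×17 by 17×16 → 35×16, cost 35·17·16 = 9520
((W₁W₂)W₃): 35×16 by 16×44 → 35×44, cost 35·16·44 = 24640; cumulative 34160
Total: 34160 scalar multiplications.

34160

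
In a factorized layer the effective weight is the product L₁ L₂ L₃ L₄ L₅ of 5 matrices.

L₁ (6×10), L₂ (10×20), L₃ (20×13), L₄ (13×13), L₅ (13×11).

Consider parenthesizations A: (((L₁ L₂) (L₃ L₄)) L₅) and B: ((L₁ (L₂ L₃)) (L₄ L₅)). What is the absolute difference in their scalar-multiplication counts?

901

Order A = (((L₁ L₂) (L₃ L₄)) L₅): (L₁ L₂): 6×10 by 10×20 → 6×20, cost 6·10·20 = 1200; (L₃ L₄): 20×13 by 13×13 → 20×13, cost 20·13·13 = 3380; ((L₁ L₂) (L₃ L₄)): 6×20 by 20×13 → 6×13, cost 6·20·13 = 1560; cumulative 6140; (((L₁ L₂) (L₃ L₄)) L₅): 6×13 by 13×11 → 6×11, cost 6·13·11 = 858; cumulative 6998. Total 6998.
Order B = ((L₁ (L₂ L₃)) (L₄ L₅)): (L₂ L₃): 10×20 by 20×13 → 10×13, cost 10·20·13 = 2600; (L₁ (L₂ L₃)): 6×10 by 10×13 → 6×13, cost 6·10·13 = 780; cumulative 3380; (L₄ L₅): 13×13 by 13×11 → 13×11, cost 13·13·11 = 1859; ((L₁ (L₂ L₃)) (L₄ L₅)): 6×13 by 13×11 → 6×11, cost 6·13·11 = 858; cumulative 6097. Total 6097.
Difference: |6998 − 6097| = 901.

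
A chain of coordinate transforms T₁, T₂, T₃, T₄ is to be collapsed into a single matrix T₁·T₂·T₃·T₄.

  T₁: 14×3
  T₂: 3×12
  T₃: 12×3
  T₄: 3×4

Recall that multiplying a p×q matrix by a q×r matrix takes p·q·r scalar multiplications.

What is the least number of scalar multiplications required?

Adjacent pairs: T₁T₂ = 14·3·12 = 504; T₂T₃ = 3·12·3 = 108; T₃T₄ = 12·3·4 = 144.
Length 3: T₁..T₃: k=1: 0+108+14·3·3=234; k=2: 504+0+14·12·3=1008 → min 234 | T₂..T₄: k=2: 0+144+3·12·4=288; k=3: 108+0+3·3·4=144 → min 144.
Length 4: T₁..T₄: k=1: 0+144+14·3·4=312; k=2: 504+144+14·12·4=1320; k=3: 234+0+14·3·4=402 → min 312.
Optimal order: (T₁·((T₂·T₃)·T₄)) with cost 312.

312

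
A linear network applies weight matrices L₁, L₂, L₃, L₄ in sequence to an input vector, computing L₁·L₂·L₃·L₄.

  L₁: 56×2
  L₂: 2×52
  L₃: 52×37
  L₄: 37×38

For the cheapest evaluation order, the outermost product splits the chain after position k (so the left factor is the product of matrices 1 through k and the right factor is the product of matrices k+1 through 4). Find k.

Adjacent pairs: L₁L₂ = 56·2·52 = 5824; L₂L₃ = 2·52·37 = 3848; L₃L₄ = 52·37·38 = 73112.
Length 3: L₁..L₃: k=1: 0+3848+56·2·37=7992; k=2: 5824+0+56·52·37=113568 → min 7992 | L₂..L₄: k=2: 0+73112+2·52·38=77064; k=3: 3848+0+2·37·38=6660 → min 6660.
Top-level splits: k=1: (L₁..L₁)·(L₂..L₄) → 0+6660+56·2·38 = 10916; k=2: (L₁..L₂)·(L₃..L₄) → 5824+73112+56·52·38 = 189592; k=3: (L₁..L₃)·(L₄..L₄) → 7992+0+56·37·38 = 86728.
Best split is after L₁, i.e. k = 1.

1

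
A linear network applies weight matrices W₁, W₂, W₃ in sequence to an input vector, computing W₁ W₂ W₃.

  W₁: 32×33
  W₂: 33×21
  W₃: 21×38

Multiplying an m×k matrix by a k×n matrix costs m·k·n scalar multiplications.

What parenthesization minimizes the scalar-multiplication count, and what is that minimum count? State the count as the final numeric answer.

47712

(W₁ (W₂ W₃)): cost 66462.
((W₁ W₂) W₃): cost 47712.
Optimal: ((W₁ W₂) W₃) with cost 47712.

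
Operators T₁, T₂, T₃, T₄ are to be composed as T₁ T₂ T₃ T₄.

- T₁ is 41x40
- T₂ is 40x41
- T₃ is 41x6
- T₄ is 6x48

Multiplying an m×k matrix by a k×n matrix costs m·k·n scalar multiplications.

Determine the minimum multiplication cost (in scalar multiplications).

31488

Adjacent pairs: T₁T₂ = 41·40·41 = 67240; T₂T₃ = 40·41·6 = 9840; T₃T₄ = 41·6·48 = 11808.
Length 3: T₁..T₃: k=1: 0+9840+41·40·6=19680; k=2: 67240+0+41·41·6=77326 → min 19680 | T₂..T₄: k=2: 0+11808+40·41·48=90528; k=3: 9840+0+40·6·48=21360 → min 21360.
Length 4: T₁..T₄: k=1: 0+21360+41·40·48=100080; k=2: 67240+11808+41·41·48=159736; k=3: 19680+0+41·6·48=31488 → min 31488.
Optimal order: ((T₁ (T₂ T₃)) T₄) with cost 31488.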